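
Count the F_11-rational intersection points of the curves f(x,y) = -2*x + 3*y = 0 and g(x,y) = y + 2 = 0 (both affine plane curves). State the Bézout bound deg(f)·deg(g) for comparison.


Common zeros: {(8, 9)}; count = 1; Bézout bound = 1.

deg(f) = 1, deg(g) = 1, so Bézout bound = 1.
Scan x ∈ F_11. For each x, list the y ∈ F_11 with f(x, y) ≡ 0 and those with g(x, y) ≡ 0 (mod 11); the common zeros in that column are the intersection.
  x = 0: f ≡ 0 at y ∈ {0}; g ≡ 0 at y ∈ {9}; common: ∅.
  x = 1: f ≡ 0 at y ∈ {8}; g ≡ 0 at y ∈ {9}; common: ∅.
  x = 2: f ≡ 0 at y ∈ {5}; g ≡ 0 at y ∈ {9}; common: ∅.
  x = 3: f ≡ 0 at y ∈ {2}; g ≡ 0 at y ∈ {9}; common: ∅.
  x = 4: f ≡ 0 at y ∈ {10}; g ≡ 0 at y ∈ {9}; common: ∅.
  x = 5: f ≡ 0 at y ∈ {7}; g ≡ 0 at y ∈ {9}; common: ∅.
  x = 6: f ≡ 0 at y ∈ {4}; g ≡ 0 at y ∈ {9}; common: ∅.
  x = 7: f ≡ 0 at y ∈ {1}; g ≡ 0 at y ∈ {9}; common: ∅.
  x = 8: f ≡ 0 at y ∈ {9}; g ≡ 0 at y ∈ {9}; common: {9}.
  x = 9: f ≡ 0 at y ∈ {6}; g ≡ 0 at y ∈ {9}; common: ∅.
  x = 10: f ≡ 0 at y ∈ {3}; g ≡ 0 at y ∈ {9}; common: ∅.
Collecting: common zeros = {(8, 9)}, so the count is 1.
Comparison with the Bézout bound: 1 ≤ 1 = deg(f)·deg(g), as expected for curves with no common component (the bound is attained).


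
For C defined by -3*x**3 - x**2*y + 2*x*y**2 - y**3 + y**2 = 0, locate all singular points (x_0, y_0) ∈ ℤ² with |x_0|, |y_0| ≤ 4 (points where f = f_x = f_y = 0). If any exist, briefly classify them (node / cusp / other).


Singular points: {(0, 0)}; classification: cusp.

Compute partial derivatives:
  f_x = -9*x**2 - 2*x*y + 2*y**2.
  f_y = -x**2 + 4*x*y - 3*y**2 + 2*y.
Scan x_0 ∈ {−4, ..., 4}. For each x_0, f_y(x_0, y) is a polynomial in y; find its integer roots y ∈ {−4, ..., 4}, then test f_x and f at those candidates.
  x = -4: f_y(-4, y) = -3*y**2 - 14*y - 16; vanishes at y ∈ {-2}. (-4, -2): f_x = -152 ≠ 0.
  x = -3: f_y(-3, y) = -3*y**2 - 10*y - 9; no integer root y with |y| ≤ 4.
  x = -2: f_y(-2, y) = -3*y**2 - 6*y - 4; no integer root y with |y| ≤ 4.
  x = -1: f_y(-1, y) = -3*y**2 - 2*y - 1; no integer root y with |y| ≤ 4.
  x = 0: f_y(0, y) = -3*y**2 + 2*y; vanishes at y ∈ {0}. (0, 0): f_x = 0, f = 0 — SINGULAR.
  x = 1: f_y(1, y) = -3*y**2 + 6*y - 1; no integer root y with |y| ≤ 4.
  x = 2: f_y(2, y) = -3*y**2 + 10*y - 4; no integer root y with |y| ≤ 4.
  x = 3: f_y(3, y) = -3*y**2 + 14*y - 9; no integer root y with |y| ≤ 4.
  x = 4: f_y(4, y) = -3*y**2 + 18*y - 16; no integer root y with |y| ≤ 4.
Only singular point on the grid: (0, 0).
Classify: substitute x = 0 + u, y = 0 + v and expand: f = -3*u**3 - u**2*v + 2*u*v**2 - v**3 + v**2.
No constant or linear terms (consistent with a singular point). Quadratic part: v**2. Cubic part: -3*u**3 - u**2*v + 2*u*v**2 - v**3.
The quadratic part v**2 is a perfect square, so there is a single (double) tangent line v = 0, i.e. y = 0. Restricting the cubic part to that line (v = 0) leaves -3*u**3 ≠ 0, so f is not divisible by v and the branch is v² ≈ 3*u**3 to lowest order — this is a cusp.
Classification: cusp.


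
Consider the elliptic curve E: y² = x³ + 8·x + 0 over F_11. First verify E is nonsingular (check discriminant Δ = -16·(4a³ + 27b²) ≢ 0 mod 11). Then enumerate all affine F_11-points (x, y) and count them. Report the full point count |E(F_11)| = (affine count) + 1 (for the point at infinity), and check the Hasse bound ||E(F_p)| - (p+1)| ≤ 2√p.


Affine points = {(0, 0), (1, 3), (1, 8), (5, 0), (6, 0), (7, 5), (7, 6), (8, 2), (8, 9), (9, 3), (9, 8)}; affine count = 11; |E(F_11)| = 12.

Discriminant check: Δ ∝ 4a³ + 27b² = 4·8³ + 27·0² = 4·512 + 27·0 ≡ 2 (mod 11). Nonzero ⇒ E is nonsingular.
For each x ∈ F_11, compute rhs = x³ + 8·x + 0 mod 11, then count y ∈ F_11 with y² ≡ rhs.
  x = 0: rhs = 0, matching y values: 0 (1 points).
  x = 1: rhs = 9, matching y values: 3, 8 (2 points).
  x = 2: rhs = 2, matching y values: none (0 points).
  x = 3: rhs = 7, matching y values: none (0 points).
  x = 4: rhs = 8, matching y values: none (0 points).
  x = 5: rhs = 0, matching y values: 0 (1 points).
  x = 6: rhs = 0, matching y values: 0 (1 points).
  x = 7: rhs = 3, matching y values: 5, 6 (2 points).
  x = 8: rhs = 4, matching y values: 2, 9 (2 points).
  x = 9: rhs = 9, matching y values: 3, 8 (2 points).
  x = 10: rhs = 2, matching y values: none (0 points).
Total affine count: 11.
Full point count |E(F_11)| = 11 + 1 = 12.
Hasse bound: |12 − (11+1)| = |0| = 0 ≤ 2√11 ≈ 6.6332 ✓.


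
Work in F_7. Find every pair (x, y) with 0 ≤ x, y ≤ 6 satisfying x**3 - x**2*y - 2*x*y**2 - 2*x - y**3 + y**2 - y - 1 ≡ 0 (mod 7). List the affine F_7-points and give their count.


Affine F_7-points: {(0, 2), (1, 6), (3, 2), (3, 5), (4, 4), (6, 0), (6, 1), (6, 2)}; count = 8.

For each of the 49 pairs (x, y) ∈ F_7², evaluate f(x, y) mod 7. Record the zeros.
  x = 0: [0↦6, 1↦5, 2↦0, 3↦6, 4↦3, 5↦6, 6↦2]  zeros at y ∈ {2}
  x = 1: [0↦5, 1↦1, 2↦3, 3↦5, 4↦1, 5↦6, 6↦0]  zeros at y ∈ {6}
  x = 2: [0↦3, 1↦1, 2↦1, 3↦4, 4↦4, 5↦2, 6↦6]  zeros at y ∈ ∅
  x = 3: [0↦6, 1↦4, 2↦0, 3↦2, 4↦4, 5↦0, 6↦5]  zeros at y ∈ {2, 5}
  x = 4: [0↦6, 1↦2, 2↦6, 3↦5, 4↦0, 5↦6, 6↦3]  zeros at y ∈ {4}
  x = 5: [0↦2, 1↦1, 2↦4, 3↦5, 4↦5, 5↦5, 6↦6]  zeros at y ∈ ∅
  x = 6: [0↦0, 1↦0, 2↦0, 3↦1, 4↦4, 5↦3, 6↦6]  zeros at y ∈ {0, 1, 2}
Collecting zeros: affine points = {(0, 2), (1, 6), (3, 2), (3, 5), (4, 4), (6, 0), (6, 1), (6, 2)}.
Total count |C(F_7)_aff| = 8.


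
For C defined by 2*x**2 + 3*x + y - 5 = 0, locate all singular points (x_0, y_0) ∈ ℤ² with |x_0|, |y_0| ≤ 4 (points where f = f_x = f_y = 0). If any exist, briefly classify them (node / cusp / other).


No singular points in the scanned grid; C is smooth there.

Compute partial derivatives:
  f_x = 4*x + 3.
  f_y = 1.
f_y = 1 is a nonzero constant, so f_y never vanishes: no point (x, y) can satisfy f = f_x = f_y = 0. In particular no (x, y) ∈ {−4, ..., 4}² is singular; the curve is smooth.


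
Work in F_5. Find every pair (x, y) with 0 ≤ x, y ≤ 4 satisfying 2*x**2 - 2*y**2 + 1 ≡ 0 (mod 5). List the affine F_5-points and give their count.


Affine F_5-points: {(1, 2), (1, 3), (4, 2), (4, 3)}; count = 4.

For each of the 25 pairs (x, y) ∈ F_5², evaluate f(x, y) mod 5. Record the zeros.
  x = 0: [0↦1, 1↦4, 2↦3, 3↦3, 4↦4]  zeros at y ∈ ∅
  x = 1: [0↦3, 1↦1, 2↦0, 3↦0, 4↦1]  zeros at y ∈ {2, 3}
  x = 2: [0↦4, 1↦2, 2↦1, 3↦1, 4↦2]  zeros at y ∈ ∅
  x = 3: [0↦4, 1↦2, 2↦1, 3↦1, 4↦2]  zeros at y ∈ ∅
  x = 4: [0↦3, 1↦1, 2↦0, 3↦0, 4↦1]  zeros at y ∈ {2, 3}
Collecting zeros: affine points = {(1, 2), (1, 3), (4, 2), (4, 3)}.
Total count |C(F_5)_aff| = 4.


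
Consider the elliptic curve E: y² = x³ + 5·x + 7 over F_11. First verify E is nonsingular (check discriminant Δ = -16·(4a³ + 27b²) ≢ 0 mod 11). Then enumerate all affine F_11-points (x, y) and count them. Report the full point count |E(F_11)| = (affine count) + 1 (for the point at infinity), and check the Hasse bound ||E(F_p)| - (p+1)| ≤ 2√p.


Affine points = {(2, 5), (2, 6), (3, 4), (3, 7), (4, 5), (4, 6), (5, 5), (5, 6), (6, 0), (7, 0), (8, 3), (8, 8), (9, 0), (10, 1), (10, 10)}; affine count = 15; |E(F_11)| = 16.

Discriminant check: Δ ∝ 4a³ + 27b² = 4·5³ + 27·7² = 4·125 + 27·49 ≡ 8 (mod 11). Nonzero ⇒ E is nonsingular.
For each x ∈ F_11, compute rhs = x³ + 5·x + 7 mod 11, then count y ∈ F_11 with y² ≡ rhs.
  x = 0: rhs = 7, matching y values: none (0 points).
  x = 1: rhs = 2, matching y values: none (0 points).
  x = 2: rhs = 3, matching y values: 5, 6 (2 points).
  x = 3: rhs = 5, matching y values: 4, 7 (2 points).
  x = 4: rhs = 3, matching y values: 5, 6 (2 points).
  x = 5: rhs = 3, matching y values: 5, 6 (2 points).
  x = 6: rhs = 0, matching y values: 0 (1 points).
  x = 7: rhs = 0, matching y values: 0 (1 points).
  x = 8: rhs = 9, matching y values: 3, 8 (2 points).
  x = 9: rhs = 0, matching y values: 0 (1 points).
  x = 10: rhs = 1, matching y values: 1, 10 (2 points).
Total affine count: 15.
Full point count |E(F_11)| = 15 + 1 = 16.
Hasse bound: |16 − (11+1)| = |4| = 4 ≤ 2√11 ≈ 6.6332 ✓.


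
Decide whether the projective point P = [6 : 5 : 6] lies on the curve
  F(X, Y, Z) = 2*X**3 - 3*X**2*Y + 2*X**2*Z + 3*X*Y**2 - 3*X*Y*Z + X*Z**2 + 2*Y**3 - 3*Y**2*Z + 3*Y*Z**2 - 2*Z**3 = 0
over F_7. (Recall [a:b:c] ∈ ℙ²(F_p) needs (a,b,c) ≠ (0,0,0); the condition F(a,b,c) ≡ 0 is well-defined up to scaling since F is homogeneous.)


F(6,5,6) ≡ 1 (mod 7); P is NOT on the curve.

Evaluate F(6, 5, 6) term-by-term (mod 7).
  2*X**3 ↦ 2·216·1·1 = 432
  -3*X**2*Y ↦ -3·36·5·1 = -540
  2*X**2*Z ↦ 2·36·1·6 = 432
  3*X*Y**2 ↦ 3·6·25·1 = 450
  -3*X*Y*Z ↦ -3·6·5·6 = -540
  X*Z**2 ↦ 1·6·1·36 = 216
  2*Y**3 ↦ 2·1·125·1 = 250
  -3*Y**2*Z ↦ -3·1·25·6 = -450
  3*Y*Z**2 ↦ 3·1·5·36 = 540
  -2*Z**3 ↦ -2·1·1·216 = -432
Sum: F(6, 5, 6) = (432) + (-540) + (432) + (450) + (-540) + (216) + (250) + (-450) + (540) + (-432) = 358.
Reducing mod 7: 358 ≡ 1 (mod 7).
Since F(a, b, c) ≡ 1 ≠ 0 (mod 7), P does NOT lie on the curve.


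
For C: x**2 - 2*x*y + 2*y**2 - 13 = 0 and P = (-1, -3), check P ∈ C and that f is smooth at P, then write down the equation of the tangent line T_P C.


Tangent line at P: 4*x - 10*y - 26 = 0.

Step 1: f(-1, -3) = 0, so P lies on C.
Step 2: partial derivatives
  f_x(x, y) = 2*x - 2*y, f_y(x, y) = -2*x + 4*y.
  f_x(P) = 4, f_y(P) = -10 (gradient nonzero, so P is smooth).
Step 3: tangent line at P: 4·(x − -1) + -10·(y − -3) = 0.
Expanding: 4*x - 10*y - 26 = 0.


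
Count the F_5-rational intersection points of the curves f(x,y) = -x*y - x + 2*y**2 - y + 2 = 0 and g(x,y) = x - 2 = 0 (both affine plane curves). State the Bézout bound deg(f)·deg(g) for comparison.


Common zeros: {(2, 0), (2, 4)}; count = 2; Bézout bound = 2.

deg(f) = 2, deg(g) = 1, so Bézout bound = 2.
Scan x ∈ F_5. For each x, list the y ∈ F_5 with f(x, y) ≡ 0 and those with g(x, y) ≡ 0 (mod 5); the common zeros in that column are the intersection.
  x = 0: f ≡ 0 at y ∈ {4}; g ≡ 0 at y ∈ ∅; common: ∅.
  x = 1: f ≡ 0 at y ∈ {2, 4}; g ≡ 0 at y ∈ ∅; common: ∅.
  x = 2: f ≡ 0 at y ∈ {0, 4}; g ≡ 0 at y ∈ {0, 1, 2, 3, 4}; common: {0, 4}.
  x = 3: f ≡ 0 at y ∈ {3, 4}; g ≡ 0 at y ∈ ∅; common: ∅.
  x = 4: f ≡ 0 at y ∈ {1, 4}; g ≡ 0 at y ∈ ∅; common: ∅.
Collecting: common zeros = {(2, 0), (2, 4)}, so the count is 2.
Comparison with the Bézout bound: 2 ≤ 2 = deg(f)·deg(g), as expected for curves with no common component (the bound is attained).


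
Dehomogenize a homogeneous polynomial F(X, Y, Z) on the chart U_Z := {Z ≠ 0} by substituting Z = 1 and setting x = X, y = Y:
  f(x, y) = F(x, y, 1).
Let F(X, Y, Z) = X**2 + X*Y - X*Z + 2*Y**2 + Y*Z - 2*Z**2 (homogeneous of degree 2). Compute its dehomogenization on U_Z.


f(x, y) = x**2 + x*y - x + 2*y**2 + y - 2

On U_Z we set Z = 1. Each monomial c·X^i·Y^j·Z^k in F becomes c·x^i·y^j·1^k = c·x^i·y^j.
Substituting Z = 1: F(X, Y, 1) = x**2 + x*y - x + 2*y**2 + y - 2.
Note: deg(f) ≤ deg(F) = 2; strict inequality happens when F is divisible by Z (lost terms).


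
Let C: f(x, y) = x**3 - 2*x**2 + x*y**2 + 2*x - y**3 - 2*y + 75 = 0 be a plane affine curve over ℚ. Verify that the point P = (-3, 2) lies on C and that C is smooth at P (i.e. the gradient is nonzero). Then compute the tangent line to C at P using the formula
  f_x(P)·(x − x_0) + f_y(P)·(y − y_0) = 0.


Tangent line at P: 45*x - 26*y + 187 = 0.

Step 1: f(-3, 2) = 0, so P lies on C.
Step 2: partial derivatives
  f_x(x, y) = 3*x**2 - 4*x + y**2 + 2, f_y(x, y) = 2*x*y - 3*y**2 - 2.
  f_x(P) = 45, f_y(P) = -26 (gradient nonzero, so P is smooth).
Step 3: tangent line at P: 45·(x − -3) + -26·(y − 2) = 0.
Expanding: 45*x - 26*y + 187 = 0.


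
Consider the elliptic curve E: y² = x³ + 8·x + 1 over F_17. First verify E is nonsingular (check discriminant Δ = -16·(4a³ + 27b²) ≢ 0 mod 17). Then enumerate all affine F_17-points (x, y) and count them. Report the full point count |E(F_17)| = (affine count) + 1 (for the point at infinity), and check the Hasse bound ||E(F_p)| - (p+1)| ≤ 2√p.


Affine points = {(0, 1), (0, 16), (2, 5), (2, 12), (3, 1), (3, 16), (5, 8), (5, 9), (7, 3), (7, 14), (8, 4), (8, 13), (11, 3), (11, 14), (14, 1), (14, 16), (16, 3), (16, 14)}; affine count = 18; |E(F_17)| = 19.

Discriminant check: Δ ∝ 4a³ + 27b² = 4·8³ + 27·1² = 4·512 + 27·1 ≡ 1 (mod 17). Nonzero ⇒ E is nonsingular.
For each x ∈ F_17, compute rhs = x³ + 8·x + 1 mod 17, then count y ∈ F_17 with y² ≡ rhs.
  x = 0: rhs = 1, matching y values: 1, 16 (2 points).
  x = 1: rhs = 10, matching y values: none (0 points).
  x = 2: rhs = 8, matching y values: 5, 12 (2 points).
  x = 3: rhs = 1, matching y values: 1, 16 (2 points).
  x = 4: rhs = 12, matching y values: none (0 points).
  x = 5: rhs = 13, matching y values: 8, 9 (2 points).
  x = 6: rhs = 10, matching y values: none (0 points).
  x = 7: rhs = 9, matching y values: 3, 14 (2 points).
  x = 8: rhs = 16, matching y values: 4, 13 (2 points).
  x = 9: rhs = 3, matching y values: none (0 points).
  x = 10: rhs = 10, matching y values: none (0 points).
  x = 11: rhs = 9, matching y values: 3, 14 (2 points).
  x = 12: rhs = 6, matching y values: none (0 points).
  x = 13: rhs = 7, matching y values: none (0 points).
  x = 14: rhs = 1, matching y values: 1, 16 (2 points).
  x = 15: rhs = 11, matching y values: none (0 points).
  x = 16: rhs = 9, matching y values: 3, 14 (2 points).
Total affine count: 18.
Full point count |E(F_17)| = 18 + 1 = 19.
Hasse bound: |19 − (17+1)| = |1| = 1 ≤ 2√17 ≈ 8.2462 ✓.


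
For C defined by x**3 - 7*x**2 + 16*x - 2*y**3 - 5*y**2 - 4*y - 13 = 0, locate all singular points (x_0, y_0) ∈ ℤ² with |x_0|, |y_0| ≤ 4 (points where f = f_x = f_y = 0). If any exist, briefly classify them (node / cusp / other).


Singular points: {(2, -1)}; classification: node.

Compute partial derivatives:
  f_x = 3*x**2 - 14*x + 16.
  f_y = -6*y**2 - 10*y - 4.
Scan x_0 ∈ {−4, ..., 4}. For each x_0, f_y(x_0, y) is a polynomial in y; find its integer roots y ∈ {−4, ..., 4}, then test f_x and f at those candidates.
  x = -4: f_y(-4, y) = -6*y**2 - 10*y - 4; vanishes at y ∈ {-1}. (-4, -1): f_x = 120 ≠ 0.
  x = -3: f_y(-3, y) = -6*y**2 - 10*y - 4; vanishes at y ∈ {-1}. (-3, -1): f_x = 85 ≠ 0.
  x = -2: f_y(-2, y) = -6*y**2 - 10*y - 4; vanishes at y ∈ {-1}. (-2, -1): f_x = 56 ≠ 0.
  x = -1: f_y(-1, y) = -6*y**2 - 10*y - 4; vanishes at y ∈ {-1}. (-1, -1): f_x = 33 ≠ 0.
  x = 0: f_y(0, y) = -6*y**2 - 10*y - 4; vanishes at y ∈ {-1}. (0, -1): f_x = 16 ≠ 0.
  x = 1: f_y(1, y) = -6*y**2 - 10*y - 4; vanishes at y ∈ {-1}. (1, -1): f_x = 5 ≠ 0.
  x = 2: f_y(2, y) = -6*y**2 - 10*y - 4; vanishes at y ∈ {-1}. (2, -1): f_x = 0, f = 0 — SINGULAR.
  x = 3: f_y(3, y) = -6*y**2 - 10*y - 4; vanishes at y ∈ {-1}. (3, -1): f_x = 1 ≠ 0.
  x = 4: f_y(4, y) = -6*y**2 - 10*y - 4; vanishes at y ∈ {-1}. (4, -1): f_x = 8 ≠ 0.
Only singular point on the grid: (2, -1).
Classify: substitute x = 2 + u, y = -1 + v and expand: f = u**3 - u**2 - 2*v**3 + v**2.
No constant or linear terms (consistent with a singular point). Quadratic part: -u**2 + v**2. Cubic part: u**3 - 2*v**3.
The quadratic part v**2 - u**2 = (v − u)(v + u) splits into two distinct linear factors, so there are two distinct tangent lines y − -1 = ±(x − 2) — this is a node (ordinary double point).
Classification: node.


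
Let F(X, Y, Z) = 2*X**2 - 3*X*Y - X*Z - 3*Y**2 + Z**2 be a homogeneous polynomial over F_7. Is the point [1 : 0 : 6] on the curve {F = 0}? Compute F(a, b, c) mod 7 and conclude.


F(1,0,6) ≡ 4 (mod 7); P is NOT on the curve.

Evaluate F(1, 0, 6) term-by-term (mod 7).
  2*X**2 ↦ 2·1·1·1 = 2
  -3*X*Y ↦ -3·1·0·1 = 0
  -X*Z ↦ -1·1·1·6 = -6
  -3*Y**2 ↦ -3·1·0·1 = 0
  Z**2 ↦ 1·1·1·36 = 36
Sum: F(1, 0, 6) = (2) + (0) + (-6) + (0) + (36) = 32.
Reducing mod 7: 32 ≡ 4 (mod 7).
Since F(a, b, c) ≡ 4 ≠ 0 (mod 7), P does NOT lie on the curve.


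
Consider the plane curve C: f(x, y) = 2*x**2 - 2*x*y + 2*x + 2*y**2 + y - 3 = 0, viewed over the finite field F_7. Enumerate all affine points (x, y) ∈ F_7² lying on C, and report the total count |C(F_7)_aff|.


Affine F_7-points: {(0, 1), (0, 2), (1, 2), (2, 6), (3, 0), (3, 6)}; count = 6.

For each of the 49 pairs (x, y) ∈ F_7², evaluate f(x, y) mod 7. Record the zeros.
  x = 0: [0↦4, 1↦0, 2↦0, 3↦4, 4↦5, 5↦3, 6↦5]  zeros at y ∈ {1, 2}
  x = 1: [0↦1, 1↦2, 2↦0, 3↦2, 4↦1, 5↦4, 6↦4]  zeros at y ∈ {2}
  x = 2: [0↦2, 1↦1, 2↦4, 3↦4, 4↦1, 5↦2, 6↦0]  zeros at y ∈ {6}
  x = 3: [0↦0, 1↦4, 2↦5, 3↦3, 4↦5, 5↦4, 6↦0]  zeros at y ∈ {0, 6}
  x = 4: [0↦2, 1↦4, 2↦3, 3↦6, 4↦6, 5↦3, 6↦4]  zeros at y ∈ ∅
  x = 5: [0↦1, 1↦1, 2↦5, 3↦6, 4↦4, 5↦6, 6↦5]  zeros at y ∈ ∅
  x = 6: [0↦4, 1↦2, 2↦4, 3↦3, 4↦6, 5↦6, 6↦3]  zeros at y ∈ ∅
Collecting zeros: affine points = {(0, 1), (0, 2), (1, 2), (2, 6), (3, 0), (3, 6)}.
Total count |C(F_7)_aff| = 6.


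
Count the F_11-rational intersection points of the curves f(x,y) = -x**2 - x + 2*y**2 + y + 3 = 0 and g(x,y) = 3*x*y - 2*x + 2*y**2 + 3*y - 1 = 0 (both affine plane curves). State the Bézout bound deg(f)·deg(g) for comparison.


Common zeros: {(1, 3)}; count = 1; Bézout bound = 4.

deg(f) = 2, deg(g) = 2, so Bézout bound = 4.
Scan x ∈ F_11. For each x, list the y ∈ F_11 with f(x, y) ≡ 0 and those with g(x, y) ≡ 0 (mod 11); the common zeros in that column are the intersection.
  x = 0: f ≡ 0 at y ∈ ∅; g ≡ 0 at y ∈ ∅; common: ∅.
  x = 1: f ≡ 0 at y ∈ {2, 3}; g ≡ 0 at y ∈ {3, 5}; common: {3}.
  x = 2: f ≡ 0 at y ∈ {1, 4}; g ≡ 0 at y ∈ {6}; common: ∅.
  x = 3: f ≡ 0 at y ∈ ∅; g ≡ 0 at y ∈ ∅; common: ∅.
  x = 4: f ≡ 0 at y ∈ {7, 9}; g ≡ 0 at y ∈ {10}; common: ∅.
  x = 5: f ≡ 0 at y ∈ ∅; g ≡ 0 at y ∈ {0, 2}; common: ∅.
  x = 6: f ≡ 0 at y ∈ {7, 9}; g ≡ 0 at y ∈ ∅; common: ∅.
  x = 7: f ≡ 0 at y ∈ ∅; g ≡ 0 at y ∈ {1, 9}; common: ∅.
  x = 8: f ≡ 0 at y ∈ {1, 4}; g ≡ 0 at y ∈ ∅; common: ∅.
  x = 9: f ≡ 0 at y ∈ {2, 3}; g ≡ 0 at y ∈ ∅; common: ∅.
  x = 10: f ≡ 0 at y ∈ ∅; g ≡ 0 at y ∈ {4, 7}; common: ∅.
Collecting: common zeros = {(1, 3)}, so the count is 1.
Comparison with the Bézout bound: 1 ≤ 4 = deg(f)·deg(g), as expected for curves with no common component (the affine F_11-count falls short of the bound because intersections may lie at infinity, over extension fields, or carry multiplicity).


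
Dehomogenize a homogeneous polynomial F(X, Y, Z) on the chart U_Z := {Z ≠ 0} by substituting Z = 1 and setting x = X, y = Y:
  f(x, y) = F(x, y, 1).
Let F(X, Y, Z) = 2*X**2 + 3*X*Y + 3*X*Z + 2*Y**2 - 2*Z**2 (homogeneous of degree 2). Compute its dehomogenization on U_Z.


f(x, y) = 2*x**2 + 3*x*y + 3*x + 2*y**2 - 2

On U_Z we set Z = 1. Each monomial c·X^i·Y^j·Z^k in F becomes c·x^i·y^j·1^k = c·x^i·y^j.
Substituting Z = 1: F(X, Y, 1) = 2*x**2 + 3*x*y + 3*x + 2*y**2 - 2.
Note: deg(f) ≤ deg(F) = 2; strict inequality happens when F is divisible by Z (lost terms).


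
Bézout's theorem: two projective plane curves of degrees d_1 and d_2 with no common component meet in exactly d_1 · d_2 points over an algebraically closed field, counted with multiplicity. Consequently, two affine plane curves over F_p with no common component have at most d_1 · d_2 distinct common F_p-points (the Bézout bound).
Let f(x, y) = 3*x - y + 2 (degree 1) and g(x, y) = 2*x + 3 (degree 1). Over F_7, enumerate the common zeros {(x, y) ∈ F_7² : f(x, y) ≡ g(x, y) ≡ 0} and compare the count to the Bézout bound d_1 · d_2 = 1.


Common zeros: {(2, 1)}; count = 1; Bézout bound = 1.

deg(f) = 1, deg(g) = 1, so Bézout bound = 1.
Scan x ∈ F_7. For each x, list the y ∈ F_7 with f(x, y) ≡ 0 and those with g(x, y) ≡ 0 (mod 7); the common zeros in that column are the intersection.
  x = 0: f ≡ 0 at y ∈ {2}; g ≡ 0 at y ∈ ∅; common: ∅.
  x = 1: f ≡ 0 at y ∈ {5}; g ≡ 0 at y ∈ ∅; common: ∅.
  x = 2: f ≡ 0 at y ∈ {1}; g ≡ 0 at y ∈ {0, 1, 2, 3, 4, 5, 6}; common: {1}.
  x = 3: f ≡ 0 at y ∈ {4}; g ≡ 0 at y ∈ ∅; common: ∅.
  x = 4: f ≡ 0 at y ∈ {0}; g ≡ 0 at y ∈ ∅; common: ∅.
  x = 5: f ≡ 0 at y ∈ {3}; g ≡ 0 at y ∈ ∅; common: ∅.
  x = 6: f ≡ 0 at y ∈ {6}; g ≡ 0 at y ∈ ∅; common: ∅.
Collecting: common zeros = {(2, 1)}, so the count is 1.
Comparison with the Bézout bound: 1 ≤ 1 = deg(f)·deg(g), as expected for curves with no common component (the bound is attained).


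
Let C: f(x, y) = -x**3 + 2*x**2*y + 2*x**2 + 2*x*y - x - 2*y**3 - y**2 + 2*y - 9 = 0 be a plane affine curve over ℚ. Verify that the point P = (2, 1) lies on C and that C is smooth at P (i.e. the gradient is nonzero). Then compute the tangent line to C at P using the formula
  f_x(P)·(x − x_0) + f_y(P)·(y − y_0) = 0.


Tangent line at P: 5*x + 6*y - 16 = 0.

Step 1: f(2, 1) = 0, so P lies on C.
Step 2: partial derivatives
  f_x(x, y) = -3*x**2 + 4*x*y + 4*x + 2*y - 1, f_y(x, y) = 2*x**2 + 2*x - 6*y**2 - 2*y + 2.
  f_x(P) = 5, f_y(P) = 6 (gradient nonzero, so P is smooth).
Step 3: tangent line at P: 5·(x − 2) + 6·(y − 1) = 0.
Expanding: 5*x + 6*y - 16 = 0.


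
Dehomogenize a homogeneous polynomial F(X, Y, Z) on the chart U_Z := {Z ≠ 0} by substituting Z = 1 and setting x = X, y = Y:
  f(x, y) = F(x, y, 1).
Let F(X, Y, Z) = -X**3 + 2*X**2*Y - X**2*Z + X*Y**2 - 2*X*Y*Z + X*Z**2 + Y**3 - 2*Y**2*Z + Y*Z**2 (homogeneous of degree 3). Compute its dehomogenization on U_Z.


f(x, y) = -x**3 + 2*x**2*y - x**2 + x*y**2 - 2*x*y + x + y**3 - 2*y**2 + y

On U_Z we set Z = 1. Each monomial c·X^i·Y^j·Z^k in F becomes c·x^i·y^j·1^k = c·x^i·y^j.
Substituting Z = 1: F(X, Y, 1) = -x**3 + 2*x**2*y - x**2 + x*y**2 - 2*x*y + x + y**3 - 2*y**2 + y.
Note: deg(f) ≤ deg(F) = 3; strict inequality happens when F is divisible by Z (lost terms).


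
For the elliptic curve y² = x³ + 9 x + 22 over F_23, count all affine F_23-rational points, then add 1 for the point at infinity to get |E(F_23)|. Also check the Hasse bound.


Affine points = {(1, 3), (1, 20), (2, 5), (2, 18), (5, 10), (5, 13), (6, 4), (6, 19), (8, 10), (8, 13), (9, 2), (9, 21), (10, 10), (10, 13), (11, 7), (11, 16), (12, 8), (12, 15), (13, 6), (13, 17), (15, 6), (15, 17), (18, 6), (18, 17), (22, 9), (22, 14)}; affine count = 26; |E(F_23)| = 27.

Discriminant check: Δ ∝ 4a³ + 27b² = 4·9³ + 27·22² = 4·729 + 27·484 ≡ 22 (mod 23). Nonzero ⇒ E is nonsingular.
For each x ∈ F_23, compute rhs = x³ + 9·x + 22 mod 23, then count y ∈ F_23 with y² ≡ rhs.
  x = 0: rhs = 22, matching y values: none (0 points).
  x = 1: rhs = 9, matching y values: 3, 20 (2 points).
  x = 2: rhs = 2, matching y values: 5, 18 (2 points).
  x = 3: rhs = 7, matching y values: none (0 points).
  x = 4: rhs = 7, matching y values: none (0 points).
  x = 5: rhs = 8, matching y values: 10, 13 (2 points).
  x = 6: rhs = 16, matching y values: 4, 19 (2 points).
  x = 7: rhs = 14, matching y values: none (0 points).
  x = 8: rhs = 8, matching y values: 10, 13 (2 points).
  x = 9: rhs = 4, matching y values: 2, 21 (2 points).
  x = 10: rhs = 8, matching y values: 10, 13 (2 points).
  x = 11: rhs = 3, matching y values: 7, 16 (2 points).
  x = 12: rhs = 18, matching y values: 8, 15 (2 points).
  x = 13: rhs = 13, matching y values: 6, 17 (2 points).
  x = 14: rhs = 17, matching y values: none (0 points).
  x = 15: rhs = 13, matching y values: 6, 17 (2 points).
  x = 16: rhs = 7, matching y values: none (0 points).
  x = 17: rhs = 5, matching y values: none (0 points).
  x = 18: rhs = 13, matching y values: 6, 17 (2 points).
  x = 19: rhs = 14, matching y values: none (0 points).
  x = 20: rhs = 14, matching y values: none (0 points).
  x = 21: rhs = 19, matching y values: none (0 points).
  x = 22: rhs = 12, matching y values: 9, 14 (2 points).
Total affine count: 26.
Full point count |E(F_23)| = 26 + 1 = 27.
Hasse bound: |27 − (23+1)| = |3| = 3 ≤ 2√23 ≈ 9.5917 ✓.


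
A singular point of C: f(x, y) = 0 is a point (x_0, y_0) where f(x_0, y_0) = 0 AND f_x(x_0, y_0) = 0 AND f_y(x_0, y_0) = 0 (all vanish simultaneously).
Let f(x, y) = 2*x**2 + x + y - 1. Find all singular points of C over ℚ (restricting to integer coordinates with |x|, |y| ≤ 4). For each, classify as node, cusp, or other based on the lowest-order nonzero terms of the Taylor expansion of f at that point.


No singular points in the scanned grid; C is smooth there.

Compute partial derivatives:
  f_x = 4*x + 1.
  f_y = 1.
f_y = 1 is a nonzero constant, so f_y never vanishes: no point (x, y) can satisfy f = f_x = f_y = 0. In particular no (x, y) ∈ {−4, ..., 4}² is singular; the curve is smooth.


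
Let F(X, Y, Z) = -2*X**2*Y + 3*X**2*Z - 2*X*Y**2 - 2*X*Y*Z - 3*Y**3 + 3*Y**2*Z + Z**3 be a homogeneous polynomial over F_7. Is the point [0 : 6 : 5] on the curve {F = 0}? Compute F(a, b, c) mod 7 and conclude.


F(0,6,5) ≡ 3 (mod 7); P is NOT on the curve.

Evaluate F(0, 6, 5) term-by-term (mod 7).
  -2*X**2*Y ↦ -2·0·6·1 = 0
  3*X**2*Z ↦ 3·0·1·5 = 0
  -2*X*Y**2 ↦ -2·0·36·1 = 0
  -2*X*Y*Z ↦ -2·0·6·5 = 0
  -3*Y**3 ↦ -3·1·216·1 = -648
  3*Y**2*Z ↦ 3·1·36·5 = 540
  Z**3 ↦ 1·1·1·125 = 125
Sum: F(0, 6, 5) = (0) + (0) + (0) + (0) + (-648) + (540) + (125) = 17.
Reducing mod 7: 17 ≡ 3 (mod 7).
Since F(a, b, c) ≡ 3 ≠ 0 (mod 7), P does NOT lie on the curve.


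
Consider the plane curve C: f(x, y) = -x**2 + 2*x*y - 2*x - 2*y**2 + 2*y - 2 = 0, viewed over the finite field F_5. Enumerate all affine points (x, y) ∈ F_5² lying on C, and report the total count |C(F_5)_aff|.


Affine F_5-points: {(1, 0), (1, 2), (2, 0), (2, 3)}; count = 4.

For each of the 25 pairs (x, y) ∈ F_5², evaluate f(x, y) mod 5. Record the zeros.
  x = 0: [0↦3, 1↦3, 2↦4, 3↦1, 4↦4]  zeros at y ∈ ∅
  x = 1: [0↦0, 1↦2, 2↦0, 3↦4, 4↦4]  zeros at y ∈ {0, 2}
  x = 2: [0↦0, 1↦4, 2↦4, 3↦0, 4↦2]  zeros at y ∈ {0, 3}
  x = 3: [0↦3, 1↦4, 2↦1, 3↦4, 4↦3]  zeros at y ∈ ∅
  x = 4: [0↦4, 1↦2, 2↦1, 3↦1, 4↦2]  zeros at y ∈ ∅
Collecting zeros: affine points = {(1, 0), (1, 2), (2, 0), (2, 3)}.
Total count |C(F_5)_aff| = 4.


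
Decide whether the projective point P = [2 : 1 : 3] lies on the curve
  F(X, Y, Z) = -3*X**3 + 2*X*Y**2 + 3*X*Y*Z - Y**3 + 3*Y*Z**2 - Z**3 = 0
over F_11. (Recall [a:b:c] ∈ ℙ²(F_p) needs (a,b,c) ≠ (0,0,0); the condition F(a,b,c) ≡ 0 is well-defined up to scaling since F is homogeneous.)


F(2,1,3) ≡ 8 (mod 11); P is NOT on the curve.

Evaluate F(2, 1, 3) term-by-term (mod 11).
  -3*X**3 ↦ -3·8·1·1 = -24
  2*X*Y**2 ↦ 2·2·1·1 = 4
  3*X*Y*Z ↦ 3·2·1·3 = 18
  -Y**3 ↦ -1·1·1·1 = -1
  3*Y*Z**2 ↦ 3·1·1·9 = 27
  -Z**3 ↦ -1·1·1·27 = -27
Sum: F(2, 1, 3) = (-24) + (4) + (18) + (-1) + (27) + (-27) = -3.
Reducing mod 11: -3 ≡ 8 (mod 11).
Since F(a, b, c) ≡ 8 ≠ 0 (mod 11), P does NOT lie on the curve.


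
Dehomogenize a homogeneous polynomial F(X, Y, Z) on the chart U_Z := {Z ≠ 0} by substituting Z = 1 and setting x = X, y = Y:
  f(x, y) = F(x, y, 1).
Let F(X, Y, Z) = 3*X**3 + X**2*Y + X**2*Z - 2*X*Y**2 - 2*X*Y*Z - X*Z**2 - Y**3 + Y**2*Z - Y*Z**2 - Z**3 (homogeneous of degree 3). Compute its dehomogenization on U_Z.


f(x, y) = 3*x**3 + x**2*y + x**2 - 2*x*y**2 - 2*x*y - x - y**3 + y**2 - y - 1

On U_Z we set Z = 1. Each monomial c·X^i·Y^j·Z^k in F becomes c·x^i·y^j·1^k = c·x^i·y^j.
Substituting Z = 1: F(X, Y, 1) = 3*x**3 + x**2*y + x**2 - 2*x*y**2 - 2*x*y - x - y**3 + y**2 - y - 1.
Note: deg(f) ≤ deg(F) = 3; strict inequality happens when F is divisible by Z (lost terms).


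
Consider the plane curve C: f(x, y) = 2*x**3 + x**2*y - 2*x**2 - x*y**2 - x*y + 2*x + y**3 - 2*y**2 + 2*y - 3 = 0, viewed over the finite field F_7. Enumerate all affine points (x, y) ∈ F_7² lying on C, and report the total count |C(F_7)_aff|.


Affine F_7-points: {(1, 6), (2, 6), (5, 2), (6, 3)}; count = 4.

For each of the 49 pairs (x, y) ∈ F_7², evaluate f(x, y) mod 7. Record the zeros.
  x = 0: [0↦4, 1↦5, 2↦1, 3↦5, 4↦2, 5↦5, 6↦6]  zeros at y ∈ ∅
  x = 1: [0↦6, 1↦6, 2↦6, 3↦5, 4↦2, 5↦3, 6↦0]  zeros at y ∈ {6}
  x = 2: [0↦2, 1↦3, 2↦2, 3↦5, 4↦4, 5↦5, 6↦0]  zeros at y ∈ {6}
  x = 3: [0↦4, 1↦1, 2↦1, 3↦3, 4↦6, 5↦2, 6↦4]  zeros at y ∈ ∅
  x = 4: [0↦3, 1↦5, 2↦1, 3↦4, 4↦6, 5↦6, 6↦3]  zeros at y ∈ ∅
  x = 5: [0↦4, 1↦6, 2↦0, 3↦6, 4↦2, 5↦1, 6↦2]  zeros at y ∈ {2}
  x = 6: [0↦5, 1↦2, 2↦3, 3↦0, 4↦6, 5↦6, 6↦6]  zeros at y ∈ {3}
Collecting zeros: affine points = {(1, 6), (2, 6), (5, 2), (6, 3)}.
Total count |C(F_7)_aff| = 4.


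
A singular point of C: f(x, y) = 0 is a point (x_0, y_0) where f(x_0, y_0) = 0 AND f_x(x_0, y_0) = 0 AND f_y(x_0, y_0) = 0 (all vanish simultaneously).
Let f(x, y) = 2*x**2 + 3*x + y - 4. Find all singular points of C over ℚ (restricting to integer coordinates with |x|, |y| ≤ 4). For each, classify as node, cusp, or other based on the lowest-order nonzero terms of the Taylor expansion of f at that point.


No singular points in the scanned grid; C is smooth there.

Compute partial derivatives:
  f_x = 4*x + 3.
  f_y = 1.
f_y = 1 is a nonzero constant, so f_y never vanishes: no point (x, y) can satisfy f = f_x = f_y = 0. In particular no (x, y) ∈ {−4, ..., 4}² is singular; the curve is smooth.


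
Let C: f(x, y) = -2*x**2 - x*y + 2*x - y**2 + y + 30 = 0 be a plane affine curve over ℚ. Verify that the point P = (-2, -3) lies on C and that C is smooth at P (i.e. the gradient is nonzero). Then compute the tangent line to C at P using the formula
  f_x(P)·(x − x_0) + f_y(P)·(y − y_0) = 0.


Tangent line at P: 13*x + 9*y + 53 = 0.

Step 1: f(-2, -3) = 0, so P lies on C.
Step 2: partial derivatives
  f_x(x, y) = -4*x - y + 2, f_y(x, y) = -x - 2*y + 1.
  f_x(P) = 13, f_y(P) = 9 (gradient nonzero, so P is smooth).
Step 3: tangent line at P: 13·(x − -2) + 9·(y − -3) = 0.
Expanding: 13*x + 9*y + 53 = 0.


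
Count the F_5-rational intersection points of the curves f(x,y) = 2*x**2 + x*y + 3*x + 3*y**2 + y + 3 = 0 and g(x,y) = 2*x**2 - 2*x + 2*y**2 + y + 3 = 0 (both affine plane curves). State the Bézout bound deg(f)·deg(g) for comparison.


Common zeros: {(3, 0), (3, 2), (4, 1)}; count = 3; Bézout bound = 4.

deg(f) = 2, deg(g) = 2, so Bézout bound = 4.
Scan x ∈ F_5. For each x, list the y ∈ F_5 with f(x, y) ≡ 0 and those with g(x, y) ≡ 0 (mod 5); the common zeros in that column are the intersection.
  x = 0: f ≡ 0 at y ∈ {4}; g ≡ 0 at y ∈ ∅; common: ∅.
  x = 1: f ≡ 0 at y ∈ ∅; g ≡ 0 at y ∈ ∅; common: ∅.
  x = 2: f ≡ 0 at y ∈ {2}; g ≡ 0 at y ∈ {1}; common: ∅.
  x = 3: f ≡ 0 at y ∈ {0, 2}; g ≡ 0 at y ∈ {0, 2}; common: {0, 2}.
  x = 4: f ≡ 0 at y ∈ {1, 4}; g ≡ 0 at y ∈ {1}; common: {1}.
Collecting: common zeros = {(3, 0), (3, 2), (4, 1)}, so the count is 3.
Comparison with the Bézout bound: 3 ≤ 4 = deg(f)·deg(g), as expected for curves with no common component (the affine F_5-count falls short of the bound because intersections may lie at infinity, over extension fields, or carry multiplicity).


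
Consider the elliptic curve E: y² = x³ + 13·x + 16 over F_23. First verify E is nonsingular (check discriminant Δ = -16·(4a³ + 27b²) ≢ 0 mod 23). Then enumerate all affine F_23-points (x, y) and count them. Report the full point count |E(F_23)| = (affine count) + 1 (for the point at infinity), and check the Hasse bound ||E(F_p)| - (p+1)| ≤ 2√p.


Affine points = {(0, 4), (0, 19), (2, 2), (2, 21), (3, 6), (3, 17), (7, 6), (7, 17), (11, 8), (11, 15), (13, 6), (13, 17), (22, 5), (22, 18)}; affine count = 14; |E(F_23)| = 15.

Discriminant check: Δ ∝ 4a³ + 27b² = 4·13³ + 27·16² = 4·2197 + 27·256 ≡ 14 (mod 23). Nonzero ⇒ E is nonsingular.
For each x ∈ F_23, compute rhs = x³ + 13·x + 16 mod 23, then count y ∈ F_23 with y² ≡ rhs.
  x = 0: rhs = 16, matching y values: 4, 19 (2 points).
  x = 1: rhs = 7, matching y values: none (0 points).
  x = 2: rhs = 4, matching y values: 2, 21 (2 points).
  x = 3: rhs = 13, matching y values: 6, 17 (2 points).
  x = 4: rhs = 17, matching y values: none (0 points).
  x = 5: rhs = 22, matching y values: none (0 points).
  x = 6: rhs = 11, matching y values: none (0 points).
  x = 7: rhs = 13, matching y values: 6, 17 (2 points).
  x = 8: rhs = 11, matching y values: none (0 points).
  x = 9: rhs = 11, matching y values: none (0 points).
  x = 10: rhs = 19, matching y values: none (0 points).
  x = 11: rhs = 18, matching y values: 8, 15 (2 points).
  x = 12: rhs = 14, matching y values: none (0 points).
  x = 13: rhs = 13, matching y values: 6, 17 (2 points).
  x = 14: rhs = 21, matching y values: none (0 points).
  x = 15: rhs = 21, matching y values: none (0 points).
  x = 16: rhs = 19, matching y values: none (0 points).
  x = 17: rhs = 21, matching y values: none (0 points).
  x = 18: rhs = 10, matching y values: none (0 points).
  x = 19: rhs = 15, matching y values: none (0 points).
  x = 20: rhs = 19, matching y values: none (0 points).
  x = 21: rhs = 5, matching y values: none (0 points).
  x = 22: rhs = 2, matching y values: 5, 18 (2 points).
Total affine count: 14.
Full point count |E(F_23)| = 14 + 1 = 15.
Hasse bound: |15 − (23+1)| = |-9| = 9 ≤ 2√23 ≈ 9.5917 ✓.


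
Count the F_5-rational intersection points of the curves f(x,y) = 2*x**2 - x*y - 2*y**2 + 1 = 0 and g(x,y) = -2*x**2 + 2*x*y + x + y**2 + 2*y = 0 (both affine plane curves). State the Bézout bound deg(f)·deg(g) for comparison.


Common zeros: {(3, 2)}; count = 1; Bézout bound = 4.

deg(f) = 2, deg(g) = 2, so Bézout bound = 4.
Scan x ∈ F_5. For each x, list the y ∈ F_5 with f(x, y) ≡ 0 and those with g(x, y) ≡ 0 (mod 5); the common zeros in that column are the intersection.
  x = 0: f ≡ 0 at y ∈ ∅; g ≡ 0 at y ∈ {0, 3}; common: ∅.
  x = 1: f ≡ 0 at y ∈ {1}; g ≡ 0 at y ∈ {3}; common: ∅.
  x = 2: f ≡ 0 at y ∈ {1, 3}; g ≡ 0 at y ∈ {2}; common: ∅.
  x = 3: f ≡ 0 at y ∈ {2, 4}; g ≡ 0 at y ∈ {0, 2}; common: {2}.
  x = 4: f ≡ 0 at y ∈ {4}; g ≡ 0 at y ∈ ∅; common: ∅.
Collecting: common zeros = {(3, 2)}, so the count is 1.
Comparison with the Bézout bound: 1 ≤ 4 = deg(f)·deg(g), as expected for curves with no common component (the affine F_5-count falls short of the bound because intersections may lie at infinity, over extension fields, or carry multiplicity).


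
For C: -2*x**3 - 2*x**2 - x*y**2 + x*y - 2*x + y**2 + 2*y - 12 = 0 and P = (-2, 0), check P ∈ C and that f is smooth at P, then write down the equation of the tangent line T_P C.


Tangent line at P: -18*x - 36 = 0.

Step 1: f(-2, 0) = 0, so P lies on C.
Step 2: partial derivatives
  f_x(x, y) = -6*x**2 - 4*x - y**2 + y - 2, f_y(x, y) = -2*x*y + x + 2*y + 2.
  f_x(P) = -18, f_y(P) = 0 (gradient nonzero, so P is smooth).
Step 3: tangent line at P: -18·(x − -2) + 0·(y − 0) = 0.
Expanding: -18*x - 36 = 0.


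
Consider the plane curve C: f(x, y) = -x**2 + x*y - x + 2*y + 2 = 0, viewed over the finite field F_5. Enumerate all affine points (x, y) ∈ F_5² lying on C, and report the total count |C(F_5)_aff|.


Affine F_5-points: {(0, 4), (1, 0), (2, 1), (3, 0), (3, 1), (3, 2), (3, 3), (3, 4), (4, 3)}; count = 9.

For each of the 25 pairs (x, y) ∈ F_5², evaluate f(x, y) mod 5. Record the zeros.
  x = 0: [0↦2, 1↦4, 2↦1, 3↦3, 4↦0]  zeros at y ∈ {4}
  x = 1: [0↦0, 1↦3, 2↦1, 3↦4, 4↦2]  zeros at y ∈ {0}
  x = 2: [0↦1, 1↦0, 2↦4, 3↦3, 4↦2]  zeros at y ∈ {1}
  x = 3: [0↦0, 1↦0, 2↦0, 3↦0, 4↦0]  zeros at y ∈ {0, 1, 2, 3, 4}
  x = 4: [0↦2, 1↦3, 2↦4, 3↦0, 4↦1]  zeros at y ∈ {3}
Collecting zeros: affine points = {(0, 4), (1, 0), (2, 1), (3, 0), (3, 1), (3, 2), (3, 3), (3, 4), (4, 3)}.
Total count |C(F_5)_aff| = 9.


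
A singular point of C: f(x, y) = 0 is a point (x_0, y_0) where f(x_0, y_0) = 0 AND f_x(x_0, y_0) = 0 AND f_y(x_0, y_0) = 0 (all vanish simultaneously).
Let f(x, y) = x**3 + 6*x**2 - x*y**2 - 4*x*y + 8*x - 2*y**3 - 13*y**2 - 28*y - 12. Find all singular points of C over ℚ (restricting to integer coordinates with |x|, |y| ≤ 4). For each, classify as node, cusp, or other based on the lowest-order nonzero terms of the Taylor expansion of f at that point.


Singular points: {(-2, -2)}; classification: cusp.

Compute partial derivatives:
  f_x = 3*x**2 + 12*x - y**2 - 4*y + 8.
  f_y = -2*x*y - 4*x - 6*y**2 - 26*y - 28.
Scan x_0 ∈ {−4, ..., 4}. For each x_0, f_y(x_0, y) is a polynomial in y; find its integer roots y ∈ {−4, ..., 4}, then test f_x and f at those candidates.
  x = -4: f_y(-4, y) = -6*y**2 - 18*y - 12; vanishes at y ∈ {-2, -1}. (-4, -2): f_x = 12 ≠ 0; (-4, -1): f_x = 11 ≠ 0.
  x = -3: f_y(-3, y) = -6*y**2 - 20*y - 16; vanishes at y ∈ {-2}. (-3, -2): f_x = 3 ≠ 0.
  x = -2: f_y(-2, y) = -6*y**2 - 22*y - 20; vanishes at y ∈ {-2}. (-2, -2): f_x = 0, f = 0 — SINGULAR.
  x = -1: f_y(-1, y) = -6*y**2 - 24*y - 24; vanishes at y ∈ {-2}. (-1, -2): f_x = 3 ≠ 0.
  x = 0: f_y(0, y) = -6*y**2 - 26*y - 28; vanishes at y ∈ {-2}. (0, -2): f_x = 12 ≠ 0.
  x = 1: f_y(1, y) = -6*y**2 - 28*y - 32; vanishes at y ∈ {-2}. (1, -2): f_x = 27 ≠ 0.
  x = 2: f_y(2, y) = -6*y**2 - 30*y - 36; vanishes at y ∈ {-3, -2}. (2, -3): f_x = 47 ≠ 0; (2, -2): f_x = 48 ≠ 0.
  x = 3: f_y(3, y) = -6*y**2 - 32*y - 40; vanishes at y ∈ {-2}. (3, -2): f_x = 75 ≠ 0.
  x = 4: f_y(4, y) = -6*y**2 - 34*y - 44; vanishes at y ∈ {-2}. (4, -2): f_x = 108 ≠ 0.
Only singular point on the grid: (-2, -2).
Classify: substitute x = -2 + u, y = -2 + v and expand: f = u**3 - u*v**2 - 2*v**3 + v**2.
No constant or linear terms (consistent with a singular point). Quadratic part: v**2. Cubic part: u**3 - u*v**2 - 2*v**3.
The quadratic part v**2 is a perfect square, so there is a single (double) tangent line v = 0, i.e. y = -2. Restricting the cubic part to that line (v = 0) leaves u**3 ≠ 0, so f is not divisible by v and the branch is v² ≈ -u**3 to lowest order — this is a cusp.
Classification: cusp.


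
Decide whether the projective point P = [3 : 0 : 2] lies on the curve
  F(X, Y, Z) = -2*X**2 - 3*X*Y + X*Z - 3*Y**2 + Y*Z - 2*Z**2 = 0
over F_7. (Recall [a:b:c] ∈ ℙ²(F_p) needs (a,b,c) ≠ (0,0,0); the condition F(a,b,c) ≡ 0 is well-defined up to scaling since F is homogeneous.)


F(3,0,2) ≡ 1 (mod 7); P is NOT on the curve.

Evaluate F(3, 0, 2) term-by-term (mod 7).
  -2*X**2 ↦ -2·9·1·1 = -18
  -3*X*Y ↦ -3·3·0·1 = 0
  X*Z ↦ 1·3·1·2 = 6
  -3*Y**2 ↦ -3·1·0·1 = 0
  Y*Z ↦ 1·1·0·2 = 0
  -2*Z**2 ↦ -2·1·1·4 = -8
Sum: F(3, 0, 2) = (-18) + (0) + (6) + (0) + (0) + (-8) = -20.
Reducing mod 7: -20 ≡ 1 (mod 7).
Since F(a, b, c) ≡ 1 ≠ 0 (mod 7), P does NOT lie on the curve.


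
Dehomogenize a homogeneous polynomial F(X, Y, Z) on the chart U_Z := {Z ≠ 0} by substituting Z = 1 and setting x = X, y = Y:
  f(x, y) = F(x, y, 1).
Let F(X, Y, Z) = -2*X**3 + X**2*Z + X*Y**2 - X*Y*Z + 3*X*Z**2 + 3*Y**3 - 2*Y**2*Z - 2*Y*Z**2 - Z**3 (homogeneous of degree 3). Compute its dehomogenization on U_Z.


f(x, y) = -2*x**3 + x**2 + x*y**2 - x*y + 3*x + 3*y**3 - 2*y**2 - 2*y - 1

On U_Z we set Z = 1. Each monomial c·X^i·Y^j·Z^k in F becomes c·x^i·y^j·1^k = c·x^i·y^j.
Substituting Z = 1: F(X, Y, 1) = -2*x**3 + x**2 + x*y**2 - x*y + 3*x + 3*y**3 - 2*y**2 - 2*y - 1.
Note: deg(f) ≤ deg(F) = 3; strict inequality happens when F is divisible by Z (lost terms).


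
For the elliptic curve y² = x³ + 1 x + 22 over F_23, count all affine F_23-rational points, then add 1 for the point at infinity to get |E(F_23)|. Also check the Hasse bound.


Affine points = {(1, 1), (1, 22), (2, 3), (2, 20), (3, 11), (3, 12), (7, 2), (7, 21), (8, 6), (8, 17), (9, 1), (9, 22), (13, 1), (13, 22), (15, 10), (15, 13), (19, 0), (21, 9), (21, 14)}; affine count = 19; |E(F_23)| = 20.

Discriminant check: Δ ∝ 4a³ + 27b² = 4·1³ + 27·22² = 4·1 + 27·484 ≡ 8 (mod 23). Nonzero ⇒ E is nonsingular.
For each x ∈ F_23, compute rhs = x³ + 1·x + 22 mod 23, then count y ∈ F_23 with y² ≡ rhs.
  x = 0: rhs = 22, matching y values: none (0 points).
  x = 1: rhs = 1, matching y values: 1, 22 (2 points).
  x = 2: rhs = 9, matching y values: 3, 20 (2 points).
  x = 3: rhs = 6, matching y values: 11, 12 (2 points).
  x = 4: rhs = 21, matching y values: none (0 points).
  x = 5: rhs = 14, matching y values: none (0 points).
  x = 6: rhs = 14, matching y values: none (0 points).
  x = 7: rhs = 4, matching y values: 2, 21 (2 points).
  x = 8: rhs = 13, matching y values: 6, 17 (2 points).
  x = 9: rhs = 1, matching y values: 1, 22 (2 points).
  x = 10: rhs = 20, matching y values: none (0 points).
  x = 11: rhs = 7, matching y values: none (0 points).
  x = 12: rhs = 14, matching y values: none (0 points).
  x = 13: rhs = 1, matching y values: 1, 22 (2 points).
  x = 14: rhs = 20, matching y values: none (0 points).
  x = 15: rhs = 8, matching y values: 10, 13 (2 points).
  x = 16: rhs = 17, matching y values: none (0 points).
  x = 17: rhs = 7, matching y values: none (0 points).
  x = 18: rhs = 7, matching y values: none (0 points).
  x = 19: rhs = 0, matching y values: 0 (1 points).
  x = 20: rhs = 15, matching y values: none (0 points).
  x = 21: rhs = 12, matching y values: 9, 14 (2 points).
  x = 22: rhs = 20, matching y values: none (0 points).
Total affine count: 19.
Full point count |E(F_23)| = 19 + 1 = 20.
Hasse bound: |20 − (23+1)| = |-4| = 4 ≤ 2√23 ≈ 9.5917 ✓.
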